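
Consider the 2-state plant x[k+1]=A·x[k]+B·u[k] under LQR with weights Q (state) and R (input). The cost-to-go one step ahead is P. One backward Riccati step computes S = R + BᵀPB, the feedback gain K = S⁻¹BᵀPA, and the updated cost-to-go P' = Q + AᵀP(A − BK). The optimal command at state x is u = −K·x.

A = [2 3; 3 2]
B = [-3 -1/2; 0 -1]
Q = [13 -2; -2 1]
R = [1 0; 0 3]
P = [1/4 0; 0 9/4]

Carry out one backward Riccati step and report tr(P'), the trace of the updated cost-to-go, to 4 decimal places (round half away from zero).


BᵀP = [-0.7500 0.0000; -0.1250 -2.2500]
S = R + BᵀPB = [1 0; 0 3] + [2.2500 0.3750; 0.3750 2.3125] = [3.2500 0.3750; 0.3750 5.3125]
BᵀPA = [-1.5000 -2.2500; -7.0000 -4.8750]
K = S⁻¹·BᵀPA = [-0.3120 -0.5912; -1.2956 -0.8759]
A−BK = [0.4161 0.7883; 1.7044 1.1241]
AᵀP(A−BK) = [11.7126 7.9818; 7.9818 5.6496]
P' = Q + AᵀP(A−BK) = [24.7126 5.9818; 5.9818 6.6496]
tr(P') = 31.3622

31.3622


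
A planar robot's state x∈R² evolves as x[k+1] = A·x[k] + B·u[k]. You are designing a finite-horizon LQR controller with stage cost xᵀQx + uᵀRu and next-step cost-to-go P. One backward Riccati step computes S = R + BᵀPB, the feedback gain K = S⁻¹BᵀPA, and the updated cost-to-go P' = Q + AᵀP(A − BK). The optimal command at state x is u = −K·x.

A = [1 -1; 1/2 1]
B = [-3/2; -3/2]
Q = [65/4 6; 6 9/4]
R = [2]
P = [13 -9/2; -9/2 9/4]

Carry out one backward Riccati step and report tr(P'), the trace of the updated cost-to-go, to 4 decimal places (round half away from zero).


BᵀP = [-12.7500 3.3750]
S = R + BᵀPB = [2] + [14.0625] = [16.0625]
BᵀPA = [-11.0625 16.1250]
K = S⁻¹·BᵀPA = [-0.6887 1.0039]
A−BK = [-0.0331 0.5058; -0.5331 2.5058]
AᵀP(A−BK) = [1.4436 -3.0195; -3.0195 8.0623]
P' = Q + AᵀP(A−BK) = [17.6936 2.9805; 2.9805 10.3123]
tr(P') = 28.0058

28.0058


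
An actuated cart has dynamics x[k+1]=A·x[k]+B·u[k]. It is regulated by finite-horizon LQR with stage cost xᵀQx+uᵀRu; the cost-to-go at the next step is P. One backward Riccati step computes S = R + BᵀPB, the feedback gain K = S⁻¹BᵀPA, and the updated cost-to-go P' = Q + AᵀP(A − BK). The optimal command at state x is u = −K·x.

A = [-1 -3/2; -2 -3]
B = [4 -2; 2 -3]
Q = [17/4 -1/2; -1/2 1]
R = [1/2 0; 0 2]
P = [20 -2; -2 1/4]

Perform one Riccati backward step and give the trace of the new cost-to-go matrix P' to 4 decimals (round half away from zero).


5.6634

BᵀP = [76.0000 -7.5000; -34.0000 3.2500]
S = R + BᵀPB = [1/2 0; 0 2] + [289.0000 -129.5000; -129.5000 58.2500] = [289.5000 -129.5000; -129.5000 60.2500]
BᵀPA = [-61.0000 -91.5000; 27.5000 41.2500]
K = S⁻¹·BᵀPA = [-0.1696 -0.2544; 0.0919 0.1378]
A−BK = [-0.1378 -0.2067; -1.3852 -2.0777]
AᵀP(A−BK) = [0.1272 0.1908; 0.1908 0.2862]
P' = Q + AᵀP(A−BK) = [4.3772 -0.3092; -0.3092 1.2862]
tr(P') = 5.6634


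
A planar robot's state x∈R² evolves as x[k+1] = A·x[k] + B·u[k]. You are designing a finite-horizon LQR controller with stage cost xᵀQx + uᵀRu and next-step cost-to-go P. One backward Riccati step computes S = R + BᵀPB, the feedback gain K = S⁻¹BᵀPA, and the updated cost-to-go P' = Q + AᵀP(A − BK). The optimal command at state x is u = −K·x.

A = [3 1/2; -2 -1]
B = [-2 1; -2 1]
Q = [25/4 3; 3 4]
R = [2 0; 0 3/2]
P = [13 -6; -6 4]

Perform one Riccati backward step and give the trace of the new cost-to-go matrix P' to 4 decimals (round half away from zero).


106.5930

BᵀP = [-14.0000 4.0000; 7.0000 -2.0000]
S = R + BᵀPB = [2 0; 0 3/2] + [20.0000 -10.0000; -10.0000 5.0000] = [22.0000 -10.0000; -10.0000 6.5000]
BᵀPA = [-50.0000 -11.0000; 25.0000 5.5000]
K = S⁻¹·BᵀPA = [-1.7442 -0.3837; 1.1628 0.2558]
A−BK = [-1.6512 -0.5233; -6.6512 -2.0233]
AᵀP(A−BK) = [88.7209 25.9186; 25.9186 7.6221]
P' = Q + AᵀP(A−BK) = [94.9709 28.9186; 28.9186 11.6221]
tr(P') = 106.5930


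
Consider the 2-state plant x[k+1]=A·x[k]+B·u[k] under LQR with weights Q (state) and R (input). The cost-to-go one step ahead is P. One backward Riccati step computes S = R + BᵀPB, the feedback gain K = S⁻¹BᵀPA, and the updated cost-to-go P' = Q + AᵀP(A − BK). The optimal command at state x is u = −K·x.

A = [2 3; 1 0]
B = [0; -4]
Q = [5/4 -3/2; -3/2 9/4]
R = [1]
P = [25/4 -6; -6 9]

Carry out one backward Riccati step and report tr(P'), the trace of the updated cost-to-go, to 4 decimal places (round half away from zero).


BᵀP = [24.0000 -36.0000]
S = R + BᵀPB = [1] + [144.0000] = [145.0000]
BᵀPA = [12.0000 72.0000]
K = S⁻¹·BᵀPA = [0.0828 0.4966]
A−BK = [2.0000 3.0000; 1.3310 1.9862]
AᵀP(A−BK) = [9.0069 13.5414; 13.5414 20.4983]
P' = Q + AᵀP(A−BK) = [10.2569 12.0414; 12.0414 22.7483]
tr(P') = 33.0052

33.0052


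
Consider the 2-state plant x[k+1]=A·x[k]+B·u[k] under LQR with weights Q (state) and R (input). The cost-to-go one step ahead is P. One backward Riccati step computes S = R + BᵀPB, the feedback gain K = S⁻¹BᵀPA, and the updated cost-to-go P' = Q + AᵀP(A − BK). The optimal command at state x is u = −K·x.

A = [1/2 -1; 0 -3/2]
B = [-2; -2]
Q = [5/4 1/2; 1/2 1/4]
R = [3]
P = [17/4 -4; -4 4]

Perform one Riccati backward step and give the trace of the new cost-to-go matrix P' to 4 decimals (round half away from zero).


3.7344

BᵀP = [-0.5000 0.0000]
S = R + BᵀPB = [3] + [1.0000] = [4.0000]
BᵀPA = [-0.2500 0.5000]
K = S⁻¹·BᵀPA = [-0.0625 0.1250]
A−BK = [0.3750 -0.7500; -0.1250 -1.2500]
AᵀP(A−BK) = [1.0469 0.9063; 0.9063 1.1875]
P' = Q + AᵀP(A−BK) = [2.2969 1.4063; 1.4063 1.4375]
tr(P') = 3.7344


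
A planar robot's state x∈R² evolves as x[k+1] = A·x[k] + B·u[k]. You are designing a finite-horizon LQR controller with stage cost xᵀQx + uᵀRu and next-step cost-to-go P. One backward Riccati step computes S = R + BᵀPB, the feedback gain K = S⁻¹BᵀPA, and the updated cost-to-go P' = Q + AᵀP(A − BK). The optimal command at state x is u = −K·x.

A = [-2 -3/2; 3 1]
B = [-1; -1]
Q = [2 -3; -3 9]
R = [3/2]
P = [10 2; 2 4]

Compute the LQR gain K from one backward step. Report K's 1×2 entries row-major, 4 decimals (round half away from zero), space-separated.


0.3077 0.6154

BᵀP = [-12.0000 -6.0000]
S = R + BᵀPB = [3/2] + [18.0000] = [19.5000]
BᵀPA = [6.0000 12.0000]
K = S⁻¹·BᵀPA = [0.3077 0.6154]
A−BK = [-1.6923 -0.8846; 3.3077 1.6154]
AᵀP(A−BK) = [50.1538 25.3077; 25.3077 13.1154]
P' = Q + AᵀP(A−BK) = [52.1538 22.3077; 22.3077 22.1154]
tr(P') = 74.2692


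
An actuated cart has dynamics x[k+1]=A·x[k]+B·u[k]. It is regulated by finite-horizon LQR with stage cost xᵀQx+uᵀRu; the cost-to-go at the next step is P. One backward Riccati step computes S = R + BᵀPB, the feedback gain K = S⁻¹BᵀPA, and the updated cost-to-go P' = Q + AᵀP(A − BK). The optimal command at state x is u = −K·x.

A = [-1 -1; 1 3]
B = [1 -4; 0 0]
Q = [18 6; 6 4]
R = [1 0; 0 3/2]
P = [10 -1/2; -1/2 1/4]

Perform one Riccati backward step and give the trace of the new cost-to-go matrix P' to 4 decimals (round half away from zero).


BᵀP = [10.0000 -0.5000; -40.0000 2.0000]
S = R + BᵀPB = [1 0; 0 3/2] + [10.0000 -40.0000; -40.0000 160.0000] = [11.0000 -40.0000; -40.0000 161.5000]
BᵀPA = [-10.5000 -11.5000; 42.0000 46.0000]
K = S⁻¹·BᵀPA = [-0.0892 -0.0977; 0.2380 0.2606]
A−BK = [0.0411 0.1402; 1.0000 3.0000]
AᵀP(A−BK) = [0.3187 0.7776; 0.7776 2.1374]
P' = Q + AᵀP(A−BK) = [18.3187 6.7776; 6.7776 6.1374]
tr(P') = 24.4561

24.4561


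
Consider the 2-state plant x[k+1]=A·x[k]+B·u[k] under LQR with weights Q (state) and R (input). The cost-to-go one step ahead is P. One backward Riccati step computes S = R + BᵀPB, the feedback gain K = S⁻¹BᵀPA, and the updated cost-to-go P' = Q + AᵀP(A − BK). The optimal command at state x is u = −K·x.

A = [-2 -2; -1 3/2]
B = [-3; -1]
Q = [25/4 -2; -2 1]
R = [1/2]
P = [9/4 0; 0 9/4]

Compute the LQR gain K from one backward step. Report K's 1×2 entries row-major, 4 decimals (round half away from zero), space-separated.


BᵀP = [-6.7500 -2.2500]
S = R + BᵀPB = [1/2] + [22.5000] = [23.0000]
BᵀPA = [15.7500 10.1250]
K = S⁻¹·BᵀPA = [0.6848 0.4402]
A−BK = [0.0543 -0.6793; -0.3152 1.9402]
AᵀP(A−BK) = [0.4647 -1.3084; -1.3084 9.6053]
P' = Q + AᵀP(A−BK) = [6.7147 -3.3084; -3.3084 10.6053]
tr(P') = 17.3200

0.6848 0.4402


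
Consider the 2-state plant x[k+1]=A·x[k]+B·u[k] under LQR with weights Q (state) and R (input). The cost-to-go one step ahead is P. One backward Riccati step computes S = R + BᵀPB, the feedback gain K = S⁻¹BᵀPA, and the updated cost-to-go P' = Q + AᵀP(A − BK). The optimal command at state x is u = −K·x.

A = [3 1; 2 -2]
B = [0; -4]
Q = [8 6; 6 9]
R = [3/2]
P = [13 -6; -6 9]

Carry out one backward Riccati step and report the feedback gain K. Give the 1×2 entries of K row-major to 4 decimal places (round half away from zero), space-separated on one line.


BᵀP = [24.0000 -36.0000]
S = R + BᵀPB = [3/2] + [144.0000] = [145.5000]
BᵀPA = [0.0000 96.0000]
K = S⁻¹·BᵀPA = [0.0000 0.6598]
A−BK = [3.0000 1.0000; 2.0000 0.6392]
AᵀP(A−BK) = [81.0000 27.0000; 27.0000 9.6598]
P' = Q + AᵀP(A−BK) = [89.0000 33.0000; 33.0000 18.6598]
tr(P') = 107.6598

0.0000 0.6598


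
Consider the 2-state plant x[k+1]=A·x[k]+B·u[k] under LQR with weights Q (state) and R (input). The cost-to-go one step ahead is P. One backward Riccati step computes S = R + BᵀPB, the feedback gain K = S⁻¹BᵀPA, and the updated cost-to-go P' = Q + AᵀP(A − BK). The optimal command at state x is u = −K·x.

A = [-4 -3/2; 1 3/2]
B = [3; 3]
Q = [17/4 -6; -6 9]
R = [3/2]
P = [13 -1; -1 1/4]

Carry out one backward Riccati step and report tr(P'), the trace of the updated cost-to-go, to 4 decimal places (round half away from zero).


BᵀP = [36.0000 -2.2500]
S = R + BᵀPB = [3/2] + [101.2500] = [102.7500]
BᵀPA = [-146.2500 -57.3750]
K = S⁻¹·BᵀPA = [-1.4234 -0.5584]
A−BK = [0.2701 0.1752; 5.2701 3.1752]
AᵀP(A−BK) = [8.0839 4.2099; 4.2099 2.2746]
P' = Q + AᵀP(A−BK) = [12.3339 -1.7901; -1.7901 11.2746]
tr(P') = 23.6086

23.6086


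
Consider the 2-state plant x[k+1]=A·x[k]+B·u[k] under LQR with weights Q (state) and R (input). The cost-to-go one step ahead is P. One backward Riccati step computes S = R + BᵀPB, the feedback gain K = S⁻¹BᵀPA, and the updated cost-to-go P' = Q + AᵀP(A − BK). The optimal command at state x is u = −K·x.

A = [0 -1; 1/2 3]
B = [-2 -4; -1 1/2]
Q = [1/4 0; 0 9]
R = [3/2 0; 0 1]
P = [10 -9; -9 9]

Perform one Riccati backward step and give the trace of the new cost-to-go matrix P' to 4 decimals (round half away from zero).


BᵀP = [-11.0000 9.0000; -44.5000 40.5000]
S = R + BᵀPB = [3/2 0; 0 1] + [13.0000 48.5000; 48.5000 198.2500] = [14.5000 48.5000; 48.5000 199.2500]
BᵀPA = [4.5000 38.0000; 20.2500 166.0000]
K = S⁻¹·BᵀPA = [-0.1593 -0.8931; 0.1404 1.0505]
A−BK = [0.2431 1.4158; 0.2705 1.5816]
AᵀP(A−BK) = [0.1236 0.7460; 0.7460 4.5520]
P' = Q + AᵀP(A−BK) = [0.3736 0.7460; 0.7460 13.5520]
tr(P') = 13.9257

13.9257


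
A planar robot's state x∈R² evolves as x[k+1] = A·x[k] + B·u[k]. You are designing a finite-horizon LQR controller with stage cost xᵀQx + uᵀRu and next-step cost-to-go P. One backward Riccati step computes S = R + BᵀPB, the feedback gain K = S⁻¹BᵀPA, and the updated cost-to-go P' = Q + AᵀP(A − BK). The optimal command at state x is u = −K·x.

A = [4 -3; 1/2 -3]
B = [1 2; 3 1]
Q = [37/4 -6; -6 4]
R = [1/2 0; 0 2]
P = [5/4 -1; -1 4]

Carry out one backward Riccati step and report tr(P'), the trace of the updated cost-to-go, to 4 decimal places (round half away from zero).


21.8539

BᵀP = [-1.7500 11.0000; 1.5000 2.0000]
S = R + BᵀPB = [1/2 0; 0 2] + [31.2500 7.5000; 7.5000 5.0000] = [31.7500 7.5000; 7.5000 7.0000]
BᵀPA = [-1.5000 -27.7500; 7.0000 -10.5000]
K = S⁻¹·BᵀPA = [-0.3795 -0.6958; 1.4066 -0.7545]
A−BK = [1.5663 -0.7952; 0.2319 -0.1581]
AᵀP(A−BK) = [6.5843 -3.2620; -3.2620 2.0196]
P' = Q + AᵀP(A−BK) = [15.8343 -9.2620; -9.2620 6.0196]
tr(P') = 21.8539


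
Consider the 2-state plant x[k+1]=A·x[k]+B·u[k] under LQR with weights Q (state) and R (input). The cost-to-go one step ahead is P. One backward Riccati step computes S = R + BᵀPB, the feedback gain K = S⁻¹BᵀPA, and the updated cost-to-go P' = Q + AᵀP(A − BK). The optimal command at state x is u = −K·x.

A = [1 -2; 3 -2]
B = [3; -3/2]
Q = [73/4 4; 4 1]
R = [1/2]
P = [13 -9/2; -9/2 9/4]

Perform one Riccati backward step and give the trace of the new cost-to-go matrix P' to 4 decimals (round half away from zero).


BᵀP = [45.7500 -16.8750]
S = R + BᵀPB = [1/2] + [162.5625] = [163.0625]
BᵀPA = [-4.8750 -57.7500]
K = S⁻¹·BᵀPA = [-0.0299 -0.3542]
A−BK = [1.0897 -0.9375; 2.9552 -2.5312]
AᵀP(A−BK) = [6.1043 -5.2265; -5.2265 4.5473]
P' = Q + AᵀP(A−BK) = [24.3543 -1.2265; -1.2265 5.5473]
tr(P') = 29.9016

29.9016


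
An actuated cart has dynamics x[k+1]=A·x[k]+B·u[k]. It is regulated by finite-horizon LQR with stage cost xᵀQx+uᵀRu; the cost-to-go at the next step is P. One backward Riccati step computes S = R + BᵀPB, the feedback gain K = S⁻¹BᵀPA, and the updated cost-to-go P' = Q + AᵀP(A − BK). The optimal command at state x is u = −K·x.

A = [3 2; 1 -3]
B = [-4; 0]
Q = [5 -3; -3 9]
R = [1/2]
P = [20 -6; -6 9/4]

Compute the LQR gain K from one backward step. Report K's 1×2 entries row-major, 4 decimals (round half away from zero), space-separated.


-0.6739 -0.7239

BᵀP = [-80.0000 24.0000]
S = R + BᵀPB = [1/2] + [320.0000] = [320.5000]
BᵀPA = [-216.0000 -232.0000]
K = S⁻¹·BᵀPA = [-0.6739 -0.7239]
A−BK = [0.3042 -0.8955; 1.0000 -3.0000]
AᵀP(A−BK) = [0.6775 -1.1057; -1.1057 4.3124]
P' = Q + AᵀP(A−BK) = [5.6775 -4.1057; -4.1057 13.3124]
tr(P') = 18.9899


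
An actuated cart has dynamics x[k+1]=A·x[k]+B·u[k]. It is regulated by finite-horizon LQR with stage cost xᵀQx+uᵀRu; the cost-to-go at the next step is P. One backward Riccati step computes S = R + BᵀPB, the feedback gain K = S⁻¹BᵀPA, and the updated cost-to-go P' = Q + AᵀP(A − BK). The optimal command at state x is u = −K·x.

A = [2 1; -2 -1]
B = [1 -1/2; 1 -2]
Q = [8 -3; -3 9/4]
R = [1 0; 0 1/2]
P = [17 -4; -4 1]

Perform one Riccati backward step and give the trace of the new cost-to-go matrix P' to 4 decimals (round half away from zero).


23.5313

BᵀP = [13.0000 -3.0000; -0.5000 0.0000]
S = R + BᵀPB = [1 0; 0 1/2] + [10.0000 -0.5000; -0.5000 0.2500] = [11.0000 -0.5000; -0.5000 0.7500]
BᵀPA = [32.0000 16.0000; -1.0000 -0.5000]
K = S⁻¹·BᵀPA = [2.9375 1.4688; 0.6250 0.3125]
A−BK = [-0.6250 -0.3125; -3.6875 -1.8438]
AᵀP(A−BK) = [10.6250 5.3125; 5.3125 2.6563]
P' = Q + AᵀP(A−BK) = [18.6250 2.3125; 2.3125 4.9063]
tr(P') = 23.5313


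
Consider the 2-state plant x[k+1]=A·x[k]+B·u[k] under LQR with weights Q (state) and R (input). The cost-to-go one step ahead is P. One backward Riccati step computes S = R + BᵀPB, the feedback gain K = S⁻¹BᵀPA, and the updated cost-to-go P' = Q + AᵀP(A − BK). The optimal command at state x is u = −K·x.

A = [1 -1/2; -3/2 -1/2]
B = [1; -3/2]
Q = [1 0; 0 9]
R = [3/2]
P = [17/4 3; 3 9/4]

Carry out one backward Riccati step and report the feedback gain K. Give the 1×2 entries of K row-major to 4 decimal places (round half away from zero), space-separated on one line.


0.1724 0.1724

BᵀP = [-0.2500 -0.3750]
S = R + BᵀPB = [3/2] + [0.3125] = [1.8125]
BᵀPA = [0.3125 0.3125]
K = S⁻¹·BᵀPA = [0.1724 0.1724]
A−BK = [0.8276 -0.6724; -1.2414 -0.2414]
AᵀP(A−BK) = [0.2586 0.2586; 0.2586 3.0711]
P' = Q + AᵀP(A−BK) = [1.2586 0.2586; 0.2586 12.0711]
tr(P') = 13.3297


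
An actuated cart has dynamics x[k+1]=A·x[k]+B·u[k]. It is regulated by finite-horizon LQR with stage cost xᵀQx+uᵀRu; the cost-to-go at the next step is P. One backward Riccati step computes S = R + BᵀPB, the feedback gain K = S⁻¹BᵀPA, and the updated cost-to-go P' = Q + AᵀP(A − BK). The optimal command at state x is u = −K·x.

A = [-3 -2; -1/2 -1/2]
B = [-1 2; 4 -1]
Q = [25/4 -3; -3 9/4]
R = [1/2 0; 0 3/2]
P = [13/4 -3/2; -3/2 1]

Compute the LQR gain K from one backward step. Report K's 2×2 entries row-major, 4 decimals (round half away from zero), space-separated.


0.0891 0.0246 -0.9238 -0.6237

BᵀP = [-9.2500 5.5000; 8.0000 -4.0000]
S = R + BᵀPB = [1/2 0; 0 3/2] + [31.2500 -24.0000; -24.0000 20.0000] = [31.7500 -24.0000; -24.0000 21.5000]
BᵀPA = [25.0000 15.7500; -22.0000 -14.0000]
K = S⁻¹·BᵀPA = [0.0891 0.0246; -0.9238 -0.6237]
A−BK = [-1.0633 -0.7280; -1.7802 -1.2222]
AᵀP(A−BK) = [2.4490 1.6635; 1.6635 1.1307]
P' = Q + AᵀP(A−BK) = [8.6990 -1.3365; -1.3365 3.3807]
tr(P') = 12.0797


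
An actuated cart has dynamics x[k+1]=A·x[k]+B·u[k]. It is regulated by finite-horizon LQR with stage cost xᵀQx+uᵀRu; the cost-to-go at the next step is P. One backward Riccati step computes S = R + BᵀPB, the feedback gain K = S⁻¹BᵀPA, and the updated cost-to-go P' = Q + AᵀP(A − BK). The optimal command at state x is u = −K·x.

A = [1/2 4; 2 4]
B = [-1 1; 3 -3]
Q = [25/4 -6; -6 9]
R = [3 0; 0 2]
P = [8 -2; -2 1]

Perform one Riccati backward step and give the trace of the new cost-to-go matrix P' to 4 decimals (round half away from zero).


54.0381

BᵀP = [-14.0000 5.0000; 14.0000 -5.0000]
S = R + BᵀPB = [3 0; 0 2] + [29.0000 -29.0000; -29.0000 29.0000] = [32.0000 -29.0000; -29.0000 31.0000]
BᵀPA = [3.0000 -36.0000; -3.0000 36.0000]
K = S⁻¹·BᵀPA = [0.0397 -0.4768; -0.0596 0.7152]
A−BK = [0.5993 2.8079; 1.7020 7.5762]
AᵀP(A−BK) = [1.7020 7.5762; 7.5762 37.0861]
P' = Q + AᵀP(A−BK) = [7.9520 1.5762; 1.5762 46.0861]
tr(P') = 54.0381


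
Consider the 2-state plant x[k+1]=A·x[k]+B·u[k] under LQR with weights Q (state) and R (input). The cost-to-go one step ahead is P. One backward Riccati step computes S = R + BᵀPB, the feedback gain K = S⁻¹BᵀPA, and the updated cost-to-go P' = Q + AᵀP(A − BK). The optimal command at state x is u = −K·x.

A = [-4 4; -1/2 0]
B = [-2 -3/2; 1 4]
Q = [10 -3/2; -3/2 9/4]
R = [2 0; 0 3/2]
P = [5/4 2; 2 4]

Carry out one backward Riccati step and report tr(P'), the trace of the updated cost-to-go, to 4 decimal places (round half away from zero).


21.9318

BᵀP = [-0.5000 0.0000; 6.1250 13.0000]
S = R + BᵀPB = [2 0; 0 3/2] + [1.0000 0.7500; 0.7500 42.8125] = [3.0000 0.7500; 0.7500 44.3125]
BᵀPA = [2.0000 -2.0000; -31.0000 24.5000]
K = S⁻¹·BᵀPA = [0.8451 -0.8083; -0.7139 0.5666]
A−BK = [-3.3805 3.2332; 1.5104 -1.4580]
AᵀP(A−BK) = [5.1794 -4.8196; -4.8196 4.5024]
P' = Q + AᵀP(A−BK) = [15.1794 -6.3196; -6.3196 6.7524]
tr(P') = 21.9318


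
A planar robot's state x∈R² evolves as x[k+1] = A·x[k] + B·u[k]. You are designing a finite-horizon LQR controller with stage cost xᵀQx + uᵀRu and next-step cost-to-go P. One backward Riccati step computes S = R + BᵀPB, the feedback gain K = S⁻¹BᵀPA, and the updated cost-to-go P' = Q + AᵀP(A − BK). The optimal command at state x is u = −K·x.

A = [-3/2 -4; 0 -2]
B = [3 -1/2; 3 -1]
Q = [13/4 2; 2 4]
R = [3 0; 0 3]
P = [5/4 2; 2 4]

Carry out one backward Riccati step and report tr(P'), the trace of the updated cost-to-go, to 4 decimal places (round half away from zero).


BᵀP = [9.7500 18.0000; -2.6250 -5.0000]
S = R + BᵀPB = [3 0; 0 3] + [83.2500 -22.8750; -22.8750 6.3125] = [86.2500 -22.8750; -22.8750 9.3125]
BᵀPA = [-14.6250 -75.0000; 3.9375 20.5000]
K = S⁻¹·BᵀPA = [-0.1648 -0.8198; 0.0181 0.1875]
A−BK = [-0.9967 -1.4468; 0.5124 0.6470]
AᵀP(A−BK) = [0.3315 0.7716; 0.7716 2.6685]
P' = Q + AᵀP(A−BK) = [3.5815 2.7716; 2.7716 6.6685]
tr(P') = 10.2500

10.2500


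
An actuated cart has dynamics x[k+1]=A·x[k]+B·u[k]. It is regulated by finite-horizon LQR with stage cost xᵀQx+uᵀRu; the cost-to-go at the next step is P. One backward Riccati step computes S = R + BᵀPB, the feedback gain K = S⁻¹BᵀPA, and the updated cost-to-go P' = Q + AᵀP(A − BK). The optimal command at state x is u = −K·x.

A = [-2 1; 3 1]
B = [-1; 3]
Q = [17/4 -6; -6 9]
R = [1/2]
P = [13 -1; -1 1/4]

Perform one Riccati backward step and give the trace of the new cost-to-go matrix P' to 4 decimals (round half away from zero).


BᵀP = [-16.0000 1.7500]
S = R + BᵀPB = [1/2] + [21.2500] = [21.7500]
BᵀPA = [37.2500 -14.2500]
K = S⁻¹·BᵀPA = [1.7126 -0.6552]
A−BK = [-0.2874 0.3448; -2.1379 2.9655]
AᵀP(A−BK) = [2.4540 -1.8448; -1.8448 1.9138]
P' = Q + AᵀP(A−BK) = [6.7040 -7.8448; -7.8448 10.9138]
tr(P') = 17.6178

17.6178


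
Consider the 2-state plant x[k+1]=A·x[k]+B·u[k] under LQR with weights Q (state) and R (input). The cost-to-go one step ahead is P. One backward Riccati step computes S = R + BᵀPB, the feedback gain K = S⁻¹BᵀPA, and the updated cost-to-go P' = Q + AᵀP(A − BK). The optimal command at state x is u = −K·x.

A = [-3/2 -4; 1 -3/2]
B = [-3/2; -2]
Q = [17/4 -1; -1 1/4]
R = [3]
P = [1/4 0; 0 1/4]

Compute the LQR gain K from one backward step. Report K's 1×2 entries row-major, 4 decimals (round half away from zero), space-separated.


BᵀP = [-0.3750 -0.5000]
S = R + BᵀPB = [3] + [1.5625] = [4.5625]
BᵀPA = [0.0625 2.2500]
K = S⁻¹·BᵀPA = [0.0137 0.4932]
A−BK = [-1.4795 -3.2603; 1.0274 -0.5137]
AᵀP(A−BK) = [0.8116 1.0942; 1.0942 3.4529]
P' = Q + AᵀP(A−BK) = [5.0616 0.0942; 0.0942 3.7029]
tr(P') = 8.7646

0.0137 0.4932


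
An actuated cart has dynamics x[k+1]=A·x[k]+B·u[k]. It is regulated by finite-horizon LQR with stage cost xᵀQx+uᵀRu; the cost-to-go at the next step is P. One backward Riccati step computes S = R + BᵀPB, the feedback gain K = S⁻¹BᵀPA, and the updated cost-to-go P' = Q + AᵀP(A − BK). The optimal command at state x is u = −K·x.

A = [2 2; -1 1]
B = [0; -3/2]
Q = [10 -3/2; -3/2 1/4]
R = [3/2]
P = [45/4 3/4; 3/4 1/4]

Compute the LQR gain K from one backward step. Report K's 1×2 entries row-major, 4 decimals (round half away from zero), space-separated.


BᵀP = [-1.1250 -0.3750]
S = R + BᵀPB = [3/2] + [0.5625] = [2.0625]
BᵀPA = [-1.8750 -2.6250]
K = S⁻¹·BᵀPA = [-0.9091 -1.2727]
A−BK = [2.0000 2.0000; -2.3636 -0.9091]
AᵀP(A−BK) = [40.5455 42.3636; 42.3636 44.9091]
P' = Q + AᵀP(A−BK) = [50.5455 40.8636; 40.8636 45.1591]
tr(P') = 95.7045

-0.9091 -1.2727


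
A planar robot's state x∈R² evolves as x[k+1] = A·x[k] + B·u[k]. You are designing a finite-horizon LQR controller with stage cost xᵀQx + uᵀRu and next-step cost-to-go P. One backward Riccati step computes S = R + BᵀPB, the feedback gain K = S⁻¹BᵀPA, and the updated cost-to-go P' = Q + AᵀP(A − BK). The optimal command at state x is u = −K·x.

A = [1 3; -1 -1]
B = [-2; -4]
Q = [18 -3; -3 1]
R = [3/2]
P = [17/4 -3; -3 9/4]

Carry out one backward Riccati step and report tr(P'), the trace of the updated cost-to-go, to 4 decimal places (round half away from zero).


BᵀP = [3.5000 -3.0000]
S = R + BᵀPB = [3/2] + [5.0000] = [6.5000]
BᵀPA = [6.5000 13.5000]
K = S⁻¹·BᵀPA = [1.0000 2.0769]
A−BK = [3.0000 7.1538; 3.0000 7.3077]
AᵀP(A−BK) = [6.0000 13.5000; 13.5000 30.4615]
P' = Q + AᵀP(A−BK) = [24.0000 10.5000; 10.5000 31.4615]
tr(P') = 55.4615

55.4615


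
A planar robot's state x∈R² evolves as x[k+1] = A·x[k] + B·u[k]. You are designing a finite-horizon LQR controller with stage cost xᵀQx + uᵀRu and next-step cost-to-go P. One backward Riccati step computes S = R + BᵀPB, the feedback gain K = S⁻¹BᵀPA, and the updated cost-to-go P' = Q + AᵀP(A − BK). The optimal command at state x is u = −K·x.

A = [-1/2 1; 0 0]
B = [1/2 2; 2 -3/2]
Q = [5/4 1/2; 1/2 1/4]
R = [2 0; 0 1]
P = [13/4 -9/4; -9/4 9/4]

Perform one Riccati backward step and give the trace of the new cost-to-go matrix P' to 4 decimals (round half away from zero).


1.7643

BᵀP = [-2.8750 3.3750; 9.8750 -7.8750]
S = R + BᵀPB = [2 0; 0 1] + [5.3125 -10.8125; -10.8125 31.5625] = [7.3125 -10.8125; -10.8125 32.5625]
BᵀPA = [1.4375 -2.8750; -4.9375 9.8750]
K = S⁻¹·BᵀPA = [-0.0543 0.1085; -0.1697 0.3393]
A−BK = [-0.1336 0.2671; -0.1459 0.2919]
AᵀP(A−BK) = [0.0529 -0.1057; -0.1057 0.2114]
P' = Q + AᵀP(A−BK) = [1.3029 0.3943; 0.3943 0.4614]
tr(P') = 1.7643


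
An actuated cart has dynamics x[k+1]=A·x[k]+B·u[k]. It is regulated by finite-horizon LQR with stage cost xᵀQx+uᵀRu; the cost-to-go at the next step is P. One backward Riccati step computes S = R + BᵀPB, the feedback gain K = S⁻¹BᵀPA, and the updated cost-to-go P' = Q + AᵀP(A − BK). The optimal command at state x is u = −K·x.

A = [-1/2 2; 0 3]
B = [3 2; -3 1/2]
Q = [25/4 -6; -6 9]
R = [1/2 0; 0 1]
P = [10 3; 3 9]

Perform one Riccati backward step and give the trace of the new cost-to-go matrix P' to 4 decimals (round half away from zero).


19.4012

BᵀP = [21.0000 -18.0000; 21.5000 10.5000]
S = R + BᵀPB = [1/2 0; 0 1] + [117.0000 33.0000; 33.0000 48.2500] = [117.5000 33.0000; 33.0000 49.2500]
BᵀPA = [-10.5000 -12.0000; -10.7500 74.5000]
K = S⁻¹·BᵀPA = [-0.0346 -0.6491; -0.1951 1.9476]
A−BK = [-0.0061 0.0521; -0.0061 0.0788]
AᵀP(A−BK) = [0.0396 -0.3787; -0.3787 4.1116]
P' = Q + AᵀP(A−BK) = [6.2896 -6.3787; -6.3787 13.1116]
tr(P') = 19.4012


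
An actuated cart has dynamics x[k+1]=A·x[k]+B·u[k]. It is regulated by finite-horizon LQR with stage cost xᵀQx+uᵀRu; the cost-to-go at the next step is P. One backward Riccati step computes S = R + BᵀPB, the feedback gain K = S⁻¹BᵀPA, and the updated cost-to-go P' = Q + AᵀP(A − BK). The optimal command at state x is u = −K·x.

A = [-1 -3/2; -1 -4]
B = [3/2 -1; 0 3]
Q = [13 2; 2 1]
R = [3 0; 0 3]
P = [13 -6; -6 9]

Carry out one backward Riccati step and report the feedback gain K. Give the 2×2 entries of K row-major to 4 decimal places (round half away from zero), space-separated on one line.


-0.7003 -1.4471 -0.2599 -1.1488

BᵀP = [19.5000 -9.0000; -31.0000 33.0000]
S = R + BᵀPB = [3 0; 0 3] + [29.2500 -46.5000; -46.5000 130.0000] = [32.2500 -46.5000; -46.5000 133.0000]
BᵀPA = [-10.5000 6.7500; -2.0000 -85.5000]
K = S⁻¹·BᵀPA = [-0.7003 -1.4471; -0.2599 -1.1488]
A−BK = [-0.2094 -0.4781; -0.2204 -0.5536]
AᵀP(A−BK) = [2.1273 5.0078; 5.0078 12.7955]
P' = Q + AᵀP(A−BK) = [15.1273 7.0078; 7.0078 13.7955]
tr(P') = 28.9228


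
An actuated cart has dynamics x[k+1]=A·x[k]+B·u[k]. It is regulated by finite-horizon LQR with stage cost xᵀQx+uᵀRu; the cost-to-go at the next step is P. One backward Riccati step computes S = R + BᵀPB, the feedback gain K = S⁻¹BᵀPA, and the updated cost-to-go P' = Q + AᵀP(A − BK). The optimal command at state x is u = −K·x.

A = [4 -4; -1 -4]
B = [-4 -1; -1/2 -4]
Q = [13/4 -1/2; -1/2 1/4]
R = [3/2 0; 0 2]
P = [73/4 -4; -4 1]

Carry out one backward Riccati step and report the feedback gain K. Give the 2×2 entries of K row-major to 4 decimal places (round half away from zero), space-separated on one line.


BᵀP = [-71.0000 15.5000; -2.2500 0.0000]
S = R + BᵀPB = [3/2 0; 0 2] + [276.2500 9.0000; 9.0000 2.2500] = [277.7500 9.0000; 9.0000 4.2500]
BᵀPA = [-299.5000 222.0000; -9.0000 9.0000]
K = S⁻¹·BᵀPA = [-1.0841 0.7845; 0.1780 0.4564]
A−BK = [-0.1583 -0.4057; -0.8299 -1.7823]
AᵀP(A−BK) = [1.9213 -0.9373; -0.9373 1.7354]
P' = Q + AᵀP(A−BK) = [5.1713 -1.4373; -1.4373 1.9854]
tr(P') = 7.1568

-1.0841 0.7845 0.1780 0.4564


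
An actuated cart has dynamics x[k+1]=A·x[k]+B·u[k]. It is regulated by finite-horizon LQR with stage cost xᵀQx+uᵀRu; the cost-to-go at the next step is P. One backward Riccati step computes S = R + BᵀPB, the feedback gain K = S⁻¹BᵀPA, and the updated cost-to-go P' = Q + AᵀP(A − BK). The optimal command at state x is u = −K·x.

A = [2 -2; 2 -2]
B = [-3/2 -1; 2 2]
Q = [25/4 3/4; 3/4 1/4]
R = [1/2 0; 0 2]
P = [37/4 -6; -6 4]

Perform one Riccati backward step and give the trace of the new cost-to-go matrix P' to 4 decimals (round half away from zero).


7.9049

BᵀP = [-25.8750 17.0000; -21.2500 14.0000]
S = R + BᵀPB = [1/2 0; 0 2] + [72.8125 59.8750; 59.8750 49.2500] = [73.3125 59.8750; 59.8750 51.2500]
BᵀPA = [-17.7500 17.7500; -14.5000 14.5000]
K = S⁻¹·BᵀPA = [-0.2409 0.2409; -0.0015 0.0015]
A−BK = [1.6372 -1.6372; 2.4848 -2.4848]
AᵀP(A−BK) = [0.7025 -0.7025; -0.7025 0.7025]
P' = Q + AᵀP(A−BK) = [6.9525 0.0475; 0.0475 0.9525]
tr(P') = 7.9049


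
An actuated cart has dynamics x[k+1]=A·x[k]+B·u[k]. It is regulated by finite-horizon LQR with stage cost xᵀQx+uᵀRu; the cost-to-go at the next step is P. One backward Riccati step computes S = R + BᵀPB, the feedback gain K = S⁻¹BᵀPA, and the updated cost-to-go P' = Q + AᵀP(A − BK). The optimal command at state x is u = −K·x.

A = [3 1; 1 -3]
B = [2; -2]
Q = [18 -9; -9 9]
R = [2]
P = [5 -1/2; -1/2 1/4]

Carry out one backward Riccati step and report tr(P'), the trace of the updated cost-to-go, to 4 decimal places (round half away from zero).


BᵀP = [11.0000 -1.5000]
S = R + BᵀPB = [2] + [25.0000] = [27.0000]
BᵀPA = [31.5000 15.5000]
K = S⁻¹·BᵀPA = [1.1667 0.5741]
A−BK = [0.6667 -0.1481; 3.3333 -1.8519]
AᵀP(A−BK) = [5.5000 0.1667; 0.1667 1.3519]
P' = Q + AᵀP(A−BK) = [23.5000 -8.8333; -8.8333 10.3519]
tr(P') = 33.8519

33.8519


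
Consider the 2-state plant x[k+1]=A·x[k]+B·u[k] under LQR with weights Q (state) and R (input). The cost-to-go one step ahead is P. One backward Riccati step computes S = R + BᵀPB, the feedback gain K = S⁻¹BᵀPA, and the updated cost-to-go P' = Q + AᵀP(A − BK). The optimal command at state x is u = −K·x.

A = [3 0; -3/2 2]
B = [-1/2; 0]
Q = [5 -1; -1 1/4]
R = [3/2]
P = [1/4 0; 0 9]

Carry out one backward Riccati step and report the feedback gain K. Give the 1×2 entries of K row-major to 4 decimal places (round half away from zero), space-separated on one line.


-0.2400 0.0000

BᵀP = [-0.1250 0.0000]
S = R + BᵀPB = [3/2] + [0.0625] = [1.5625]
BᵀPA = [-0.3750 0.0000]
K = S⁻¹·BᵀPA = [-0.2400 0.0000]
A−BK = [2.8800 0.0000; -1.5000 2.0000]
AᵀP(A−BK) = [22.4100 -27.0000; -27.0000 36.0000]
P' = Q + AᵀP(A−BK) = [27.4100 -28.0000; -28.0000 36.2500]
tr(P') = 63.6600


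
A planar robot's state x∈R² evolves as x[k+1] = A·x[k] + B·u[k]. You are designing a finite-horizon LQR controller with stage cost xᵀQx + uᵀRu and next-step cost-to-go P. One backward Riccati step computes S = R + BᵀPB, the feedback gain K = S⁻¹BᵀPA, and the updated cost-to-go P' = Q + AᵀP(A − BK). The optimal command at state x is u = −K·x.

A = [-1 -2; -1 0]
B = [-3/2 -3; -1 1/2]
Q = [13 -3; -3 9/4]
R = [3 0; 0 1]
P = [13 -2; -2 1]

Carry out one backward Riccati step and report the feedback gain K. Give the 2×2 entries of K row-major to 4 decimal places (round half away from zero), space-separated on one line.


0.2552 0.1313 0.1597 0.5873

BᵀP = [-17.5000 2.0000; -40.0000 6.5000]
S = R + BᵀPB = [3 0; 0 1] + [24.2500 53.5000; 53.5000 123.2500] = [27.2500 53.5000; 53.5000 124.2500]
BᵀPA = [15.5000 35.0000; 33.5000 80.0000]
K = S⁻¹·BᵀPA = [0.2552 0.1313; 0.1597 0.5873]
A−BK = [-0.1380 -0.0411; -0.8246 -0.1623]
AᵀP(A−BK) = [0.6933 0.2894; 0.2894 0.4183]
P' = Q + AᵀP(A−BK) = [13.6933 -2.7106; -2.7106 2.6683]
tr(P') = 16.3616


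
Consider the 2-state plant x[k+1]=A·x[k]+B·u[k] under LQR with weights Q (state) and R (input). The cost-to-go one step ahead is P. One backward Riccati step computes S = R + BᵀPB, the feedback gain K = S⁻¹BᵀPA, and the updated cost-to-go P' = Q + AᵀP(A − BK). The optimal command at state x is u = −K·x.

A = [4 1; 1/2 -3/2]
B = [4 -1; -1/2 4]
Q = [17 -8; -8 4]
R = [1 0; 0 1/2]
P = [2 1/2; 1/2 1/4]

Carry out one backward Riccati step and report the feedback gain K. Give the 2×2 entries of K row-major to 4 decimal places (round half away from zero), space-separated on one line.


1.0298 0.1567 0.2030 -0.2843

BᵀP = [7.7500 1.8750; 0.0000 0.5000]
S = R + BᵀPB = [1 0; 0 1/2] + [30.0625 -0.2500; -0.2500 2.0000] = [31.0625 -0.2500; -0.2500 2.5000]
BᵀPA = [31.9375 4.9375; 0.2500 -0.7500]
K = S⁻¹·BᵀPA = [1.0298 0.1567; 0.2030 -0.2843]
A−BK = [0.0838 0.0890; 0.2030 -0.2843]
AᵀP(A−BK) = [1.1224 0.1301; 0.1301 0.0757]
P' = Q + AᵀP(A−BK) = [18.1224 -7.8699; -7.8699 4.0757]
tr(P') = 22.1981


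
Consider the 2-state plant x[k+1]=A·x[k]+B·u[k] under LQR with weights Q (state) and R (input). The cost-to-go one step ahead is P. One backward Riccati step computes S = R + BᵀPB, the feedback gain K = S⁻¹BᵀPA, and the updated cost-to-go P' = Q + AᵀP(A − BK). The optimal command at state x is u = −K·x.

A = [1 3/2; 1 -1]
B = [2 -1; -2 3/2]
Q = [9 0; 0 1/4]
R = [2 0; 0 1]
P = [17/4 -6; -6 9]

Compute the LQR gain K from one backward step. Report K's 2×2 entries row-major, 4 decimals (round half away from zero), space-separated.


BᵀP = [20.5000 -30.0000; -13.2500 19.5000]
S = R + BᵀPB = [2 0; 0 1] + [101.0000 -65.5000; -65.5000 42.5000] = [103.0000 -65.5000; -65.5000 43.5000]
BᵀPA = [-9.5000 60.7500; 6.2500 -39.3750]
K = S⁻¹·BᵀPA = [-0.0204 0.3341; 0.1130 -0.4021]
A−BK = [1.1537 0.4297; 0.7898 0.2714]
AᵀP(A−BK) = [0.3502 0.0621; 0.0621 0.4331]
P' = Q + AᵀP(A−BK) = [9.3502 0.0621; 0.0621 0.6831]
tr(P') = 10.0333

-0.0204 0.3341 0.1130 -0.4021


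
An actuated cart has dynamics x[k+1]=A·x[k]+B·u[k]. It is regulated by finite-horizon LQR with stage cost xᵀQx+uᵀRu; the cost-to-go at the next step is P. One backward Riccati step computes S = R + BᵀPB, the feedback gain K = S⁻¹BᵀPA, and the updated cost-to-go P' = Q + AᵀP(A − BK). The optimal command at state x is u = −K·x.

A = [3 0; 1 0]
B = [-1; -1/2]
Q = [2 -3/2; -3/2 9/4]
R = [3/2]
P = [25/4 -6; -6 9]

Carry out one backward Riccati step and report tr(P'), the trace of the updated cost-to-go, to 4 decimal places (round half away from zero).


16.4844

BᵀP = [-3.2500 1.5000]
S = R + BᵀPB = [3/2] + [2.5000] = [4.0000]
BᵀPA = [-8.2500 0.0000]
K = S⁻¹·BᵀPA = [-2.0625 0.0000]
A−BK = [0.9375 0.0000; -0.0313 0.0000]
AᵀP(A−BK) = [12.2344 0.0000; 0.0000 0.0000]
P' = Q + AᵀP(A−BK) = [14.2344 -1.5000; -1.5000 2.2500]
tr(P') = 16.4844


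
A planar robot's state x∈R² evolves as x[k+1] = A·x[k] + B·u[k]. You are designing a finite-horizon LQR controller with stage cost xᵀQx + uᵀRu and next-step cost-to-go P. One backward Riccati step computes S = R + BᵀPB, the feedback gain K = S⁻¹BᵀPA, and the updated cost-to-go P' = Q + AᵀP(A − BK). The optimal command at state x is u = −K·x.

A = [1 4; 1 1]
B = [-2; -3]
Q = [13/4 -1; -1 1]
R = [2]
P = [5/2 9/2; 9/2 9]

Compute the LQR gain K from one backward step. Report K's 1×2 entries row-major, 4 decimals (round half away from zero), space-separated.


BᵀP = [-18.5000 -36.0000]
S = R + BᵀPB = [2] + [145.0000] = [147.0000]
BᵀPA = [-54.5000 -110.0000]
K = S⁻¹·BᵀPA = [-0.3707 -0.7483]
A−BK = [0.2585 2.5034; -0.1122 -1.2449]
AᵀP(A−BK) = [0.2942 0.7177; 0.7177 2.6871]
P' = Q + AᵀP(A−BK) = [3.5442 -0.2823; -0.2823 3.6871]
tr(P') = 7.2313

-0.3707 -0.7483


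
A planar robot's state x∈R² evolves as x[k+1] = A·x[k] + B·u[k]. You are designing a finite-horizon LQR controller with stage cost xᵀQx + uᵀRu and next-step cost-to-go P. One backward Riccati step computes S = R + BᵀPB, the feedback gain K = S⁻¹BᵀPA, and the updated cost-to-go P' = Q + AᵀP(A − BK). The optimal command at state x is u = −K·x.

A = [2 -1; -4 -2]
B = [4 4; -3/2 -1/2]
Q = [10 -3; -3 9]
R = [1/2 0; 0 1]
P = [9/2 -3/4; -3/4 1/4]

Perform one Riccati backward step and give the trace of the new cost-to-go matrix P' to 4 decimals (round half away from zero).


BᵀP = [19.1250 -3.3750; 18.3750 -3.1250]
S = R + BᵀPB = [1/2 0; 0 1] + [81.5625 78.1875; 78.1875 75.0625] = [82.0625 78.1875; 78.1875 76.0625]
BᵀPA = [51.7500 -12.3750; 49.2500 -12.1250]
K = S⁻¹·BᵀPA = [0.6649 0.0525; -0.0360 -0.2134]
A−BK = [-0.5157 -0.3565; -3.0207 -2.0279]
AᵀP(A−BK) = [1.3635 0.7919; 0.7919 0.5625]
P' = Q + AᵀP(A−BK) = [11.3635 -2.2081; -2.2081 9.5625]
tr(P') = 20.9261

20.9261


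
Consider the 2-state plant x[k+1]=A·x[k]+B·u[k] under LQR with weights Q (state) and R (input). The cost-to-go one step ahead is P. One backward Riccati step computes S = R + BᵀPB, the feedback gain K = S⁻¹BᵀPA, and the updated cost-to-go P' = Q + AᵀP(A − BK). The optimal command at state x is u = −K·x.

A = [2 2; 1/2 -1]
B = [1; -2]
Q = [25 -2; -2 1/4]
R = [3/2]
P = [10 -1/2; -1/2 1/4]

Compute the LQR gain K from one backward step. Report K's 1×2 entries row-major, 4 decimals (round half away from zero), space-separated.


1.4828 1.5862

BᵀP = [11.0000 -1.0000]
S = R + BᵀPB = [3/2] + [13.0000] = [14.5000]
BᵀPA = [21.5000 23.0000]
K = S⁻¹·BᵀPA = [1.4828 1.5862]
A−BK = [0.5172 0.4138; 3.4655 2.1724]
AᵀP(A−BK) = [7.1832 6.2716; 6.2716 5.7672]
P' = Q + AᵀP(A−BK) = [32.1832 4.2716; 4.2716 6.0172]
tr(P') = 38.2004


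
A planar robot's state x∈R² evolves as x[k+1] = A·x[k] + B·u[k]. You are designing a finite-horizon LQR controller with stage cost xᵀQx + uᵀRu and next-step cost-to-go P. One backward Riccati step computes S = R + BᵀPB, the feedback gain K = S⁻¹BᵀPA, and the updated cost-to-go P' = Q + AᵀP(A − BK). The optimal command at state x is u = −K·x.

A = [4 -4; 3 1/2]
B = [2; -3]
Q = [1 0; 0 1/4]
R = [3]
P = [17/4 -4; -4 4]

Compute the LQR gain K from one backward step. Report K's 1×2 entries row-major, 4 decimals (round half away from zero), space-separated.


0.2115 -0.8846

BᵀP = [20.5000 -20.0000]
S = R + BᵀPB = [3] + [101.0000] = [104.0000]
BᵀPA = [22.0000 -92.0000]
K = S⁻¹·BᵀPA = [0.2115 -0.8846]
A−BK = [3.5769 -2.2308; 3.6346 -2.1538]
AᵀP(A−BK) = [3.3462 -2.5385; -2.5385 3.6154]
P' = Q + AᵀP(A−BK) = [4.3462 -2.5385; -2.5385 3.8654]
tr(P') = 8.2115


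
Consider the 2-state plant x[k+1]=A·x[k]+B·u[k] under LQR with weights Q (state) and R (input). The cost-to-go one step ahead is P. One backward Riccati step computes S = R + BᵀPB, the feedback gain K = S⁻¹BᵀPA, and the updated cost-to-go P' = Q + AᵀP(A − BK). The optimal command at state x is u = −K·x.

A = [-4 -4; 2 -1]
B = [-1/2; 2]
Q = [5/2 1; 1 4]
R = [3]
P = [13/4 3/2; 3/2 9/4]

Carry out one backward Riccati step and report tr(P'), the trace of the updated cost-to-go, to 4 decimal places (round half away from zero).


BᵀP = [1.3750 3.7500]
S = R + BᵀPB = [3] + [6.8125] = [9.8125]
BᵀPA = [2.0000 -9.2500]
K = S⁻¹·BᵀPA = [0.2038 -0.9427]
A−BK = [-3.8981 -4.4713; 1.5924 0.8854]
AᵀP(A−BK) = [36.5924 43.3854; 43.3854 57.5303]
P' = Q + AᵀP(A−BK) = [39.0924 44.3854; 44.3854 61.5303]
tr(P') = 100.6226

100.6226


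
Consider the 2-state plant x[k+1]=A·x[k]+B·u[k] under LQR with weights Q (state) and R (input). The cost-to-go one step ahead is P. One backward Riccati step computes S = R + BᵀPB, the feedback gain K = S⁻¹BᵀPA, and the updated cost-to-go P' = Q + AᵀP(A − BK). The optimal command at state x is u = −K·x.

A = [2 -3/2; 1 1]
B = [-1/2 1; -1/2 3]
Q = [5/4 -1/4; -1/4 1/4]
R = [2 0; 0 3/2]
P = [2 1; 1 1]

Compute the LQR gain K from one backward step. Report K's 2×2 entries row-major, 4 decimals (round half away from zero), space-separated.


BᵀP = [-1.5000 -1.0000; 5.0000 4.0000]
S = R + BᵀPB = [2 0; 0 3/2] + [1.2500 -4.5000; -4.5000 17.0000] = [3.2500 -4.5000; -4.5000 18.5000]
BᵀPA = [-4.0000 1.2500; 14.0000 -3.5000]
K = S⁻¹·BᵀPA = [-0.2759 0.1850; 0.6897 -0.1442]
A−BK = [1.1724 -1.2633; -1.2069 1.5251]
AᵀP(A−BK) = [2.2414 -1.7414; -1.7414 1.7641]
P' = Q + AᵀP(A−BK) = [3.4914 -1.9914; -1.9914 2.0141]
tr(P') = 5.5055

-0.2759 0.1850 0.6897 -0.1442


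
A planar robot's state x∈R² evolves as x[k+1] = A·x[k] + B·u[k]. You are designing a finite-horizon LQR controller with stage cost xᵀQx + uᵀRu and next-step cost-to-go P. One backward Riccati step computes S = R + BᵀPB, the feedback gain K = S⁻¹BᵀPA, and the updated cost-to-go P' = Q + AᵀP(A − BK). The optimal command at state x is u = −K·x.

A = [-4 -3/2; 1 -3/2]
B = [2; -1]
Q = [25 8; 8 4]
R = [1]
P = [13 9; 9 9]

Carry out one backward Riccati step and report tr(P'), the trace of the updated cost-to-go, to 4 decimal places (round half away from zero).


71.6154

BᵀP = [17.0000 9.0000]
S = R + BᵀPB = [1] + [25.0000] = [26.0000]
BᵀPA = [-59.0000 -39.0000]
K = S⁻¹·BᵀPA = [-2.2692 -1.5000]
A−BK = [0.5385 1.5000; -1.2692 -3.0000]
AᵀP(A−BK) = [11.1154 16.5000; 16.5000 31.5000]
P' = Q + AᵀP(A−BK) = [36.1154 24.5000; 24.5000 35.5000]
tr(P') = 71.6154
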